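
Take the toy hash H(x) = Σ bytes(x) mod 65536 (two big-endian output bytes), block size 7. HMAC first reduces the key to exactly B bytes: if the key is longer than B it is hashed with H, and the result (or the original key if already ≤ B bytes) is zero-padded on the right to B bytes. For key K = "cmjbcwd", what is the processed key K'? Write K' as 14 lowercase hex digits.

636d6a62637764

Key "cmjbcwd" = 63 6d 6a 62 63 77 64 is exactly B = 7 bytes: K' = 63 6d 6a 62 63 77 64.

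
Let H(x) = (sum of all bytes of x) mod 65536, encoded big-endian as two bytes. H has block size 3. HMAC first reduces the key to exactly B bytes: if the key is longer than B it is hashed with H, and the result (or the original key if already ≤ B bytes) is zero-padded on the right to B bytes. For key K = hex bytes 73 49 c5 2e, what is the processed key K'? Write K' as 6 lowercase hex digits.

01af00

|K| = 4 > B = 3, so first hash the key.
H(K): sum = 115+73+197+46 = 431 → 01 af.
Zero-pad H(K) = 01 af to 3 bytes: K' = 01 af 00.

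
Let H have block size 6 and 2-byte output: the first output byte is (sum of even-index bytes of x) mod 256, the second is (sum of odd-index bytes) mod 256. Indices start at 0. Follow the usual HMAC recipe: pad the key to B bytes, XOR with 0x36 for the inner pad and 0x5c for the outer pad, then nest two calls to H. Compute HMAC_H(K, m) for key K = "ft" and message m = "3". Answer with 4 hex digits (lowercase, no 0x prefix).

e18e

Key "ft" = 66 74 is 2 bytes ≤ B = 6; zero-pad to 6 bytes: K' = 66 74 00 00 00 00.
K' ⊕ ipad = 50 42 36 36 36 36.  K' ⊕ opad = 3a 28 5c 5c 5c 5c.
Inner input = (K'⊕ipad) ∥ m = 50 42 36 36 36 36 ∥ 33.
Inner hash: even-index sum = 239 mod 256 = 239; odd-index sum = 174 mod 256 = 174 → ef ae.
Outer input = (K'⊕opad) ∥ inner = 3a 28 5c 5c 5c 5c ∥ ef ae.
Outer hash (tag): even-index sum = 481 mod 256 = 225; odd-index sum = 398 mod 256 = 142 → e1 8e.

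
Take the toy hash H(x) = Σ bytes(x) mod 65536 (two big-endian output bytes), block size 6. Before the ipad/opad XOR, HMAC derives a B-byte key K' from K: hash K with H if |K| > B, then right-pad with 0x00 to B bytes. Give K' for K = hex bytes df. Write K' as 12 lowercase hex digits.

df0000000000

Key hex bytes df is 1 byte ≤ B = 6; zero-pad to 6 bytes: K' = df 00 00 00 00 00.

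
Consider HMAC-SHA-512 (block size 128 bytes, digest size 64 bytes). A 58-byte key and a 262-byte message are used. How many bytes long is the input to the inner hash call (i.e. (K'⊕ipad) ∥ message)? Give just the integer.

Key is 58 ≤ 128 bytes, zero-padded: |K'| = 128.
Inner input = (K'⊕ipad) ∥ m → 128 + 262 = 390 bytes.

390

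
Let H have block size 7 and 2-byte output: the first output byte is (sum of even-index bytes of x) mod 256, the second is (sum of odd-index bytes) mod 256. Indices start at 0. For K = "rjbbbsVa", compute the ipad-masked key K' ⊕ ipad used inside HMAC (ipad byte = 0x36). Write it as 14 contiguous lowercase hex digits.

Key "rjbbbsVa" = 72 6a 62 62 62 73 56 61 is 8 bytes > B = 7, so hash it first: H(key) = 8c a0, then zero-pad to 7 bytes: K' = 8c a0 00 00 00 00 00.
XOR each byte with 0x36: 8c⊕36=ba, a0⊕36=96, 00⊕36=36, 00⊕36=36, 00⊕36=36, 00⊕36=36, 00⊕36=36.

ba963636363636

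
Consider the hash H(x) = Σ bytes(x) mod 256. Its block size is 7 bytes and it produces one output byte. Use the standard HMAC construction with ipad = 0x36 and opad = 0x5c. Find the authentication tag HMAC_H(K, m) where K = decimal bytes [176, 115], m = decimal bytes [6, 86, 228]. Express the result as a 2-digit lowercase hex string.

Key decimal bytes [176, 115] = b0 73 is 2 bytes ≤ B = 7; zero-pad to 7 bytes: K' = b0 73 00 00 00 00 00.
K' ⊕ ipad = 86 45 36 36 36 36 36.  K' ⊕ opad = ec 2f 5c 5c 5c 5c 5c.
Inner input = (K'⊕ipad) ∥ m = 86 45 36 36 36 36 36 ∥ 06 56 e4.
Inner hash: sum = 134+69+54+54+54+54+54+6+86+228 = 793; mod 256 = 25 → 19.
Outer input = (K'⊕opad) ∥ inner = ec 2f 5c 5c 5c 5c 5c ∥ 19.
Outer hash (tag): sum = 236+47+92+92+92+92+92+25 = 768; mod 256 = 0 → 00.

00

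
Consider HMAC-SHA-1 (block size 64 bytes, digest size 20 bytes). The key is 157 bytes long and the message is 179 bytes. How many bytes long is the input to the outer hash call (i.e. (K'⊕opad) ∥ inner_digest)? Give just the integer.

Key is 157 > 64 bytes, so it is hashed to 20 bytes then zero-padded to 64: |K'| = 64.
Outer input = (K'⊕opad) ∥ H(inner) → 64 + 20 = 84 bytes.

84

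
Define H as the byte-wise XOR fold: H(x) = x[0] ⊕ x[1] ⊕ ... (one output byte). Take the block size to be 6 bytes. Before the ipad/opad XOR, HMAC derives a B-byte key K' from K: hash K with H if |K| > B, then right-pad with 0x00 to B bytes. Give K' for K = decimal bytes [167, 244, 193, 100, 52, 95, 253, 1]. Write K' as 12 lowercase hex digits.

610000000000

|K| = 8 > B = 6, so first hash the key.
H(K): XOR a7⊕f4⊕c1⊕64⊕34⊕5f⊕fd⊕01 = 61.
Zero-pad H(K) = 61 to 6 bytes: K' = 61 00 00 00 00 00.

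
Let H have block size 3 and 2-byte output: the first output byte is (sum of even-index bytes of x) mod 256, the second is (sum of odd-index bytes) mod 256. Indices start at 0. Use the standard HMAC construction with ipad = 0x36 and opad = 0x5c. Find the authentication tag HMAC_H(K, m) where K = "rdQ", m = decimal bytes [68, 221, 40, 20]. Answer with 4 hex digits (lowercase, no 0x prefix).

f9d4

Key "rdQ" = 72 64 51 is exactly B = 3 bytes: K' = 72 64 51.
K' ⊕ ipad = 44 52 67.  K' ⊕ opad = 2e 38 0d.
Inner input = (K'⊕ipad) ∥ m = 44 52 67 ∥ 44 dd 28 14.
Inner hash: even-index sum = 412 mod 256 = 156; odd-index sum = 190 mod 256 = 190 → 9c be.
Outer input = (K'⊕opad) ∥ inner = 2e 38 0d ∥ 9c be.
Outer hash (tag): even-index sum = 249 mod 256 = 249; odd-index sum = 212 mod 256 = 212 → f9 d4.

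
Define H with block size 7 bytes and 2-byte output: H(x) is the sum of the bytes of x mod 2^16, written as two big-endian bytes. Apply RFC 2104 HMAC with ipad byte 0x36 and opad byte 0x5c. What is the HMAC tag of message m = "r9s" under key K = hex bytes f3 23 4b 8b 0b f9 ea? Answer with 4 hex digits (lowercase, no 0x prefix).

Key hex bytes f3 23 4b 8b 0b f9 ea is exactly B = 7 bytes: K' = f3 23 4b 8b 0b f9 ea.
K' ⊕ ipad = c5 15 7d bd 3d cf dc.  K' ⊕ opad = af 7f 17 d7 57 a5 b6.
Inner input = (K'⊕ipad) ∥ m = c5 15 7d bd 3d cf dc ∥ 72 39 73.
Inner hash: sum = 197+21+125+189+61+207+220+114+57+115 = 1306 → 05 1a.
Outer input = (K'⊕opad) ∥ inner = af 7f 17 d7 57 a5 b6 ∥ 05 1a.
Outer hash (tag): sum = 175+127+23+215+87+165+182+5+26 = 1005 → 03 ed.

03ed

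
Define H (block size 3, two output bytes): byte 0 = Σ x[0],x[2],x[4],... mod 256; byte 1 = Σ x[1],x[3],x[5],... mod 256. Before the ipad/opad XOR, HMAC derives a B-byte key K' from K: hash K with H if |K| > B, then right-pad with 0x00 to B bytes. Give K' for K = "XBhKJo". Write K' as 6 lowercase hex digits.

0afc00

|K| = 6 > B = 3, so first hash the key.
H(K): even-index sum = 266 mod 256 = 10; odd-index sum = 252 mod 256 = 252 → 0a fc.
Zero-pad H(K) = 0a fc to 3 bytes: K' = 0a fc 00.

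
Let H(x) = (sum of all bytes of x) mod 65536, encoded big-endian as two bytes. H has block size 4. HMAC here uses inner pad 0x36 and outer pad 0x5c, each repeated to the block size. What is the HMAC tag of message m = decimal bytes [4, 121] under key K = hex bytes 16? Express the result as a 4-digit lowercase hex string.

Key hex bytes 16 is 1 byte ≤ B = 4; zero-pad to 4 bytes: K' = 16 00 00 00.
K' ⊕ ipad = 20 36 36 36.  K' ⊕ opad = 4a 5c 5c 5c.
Inner input = (K'⊕ipad) ∥ m = 20 36 36 36 ∥ 04 79.
Inner hash: sum = 32+54+54+54+4+121 = 319 → 01 3f.
Outer input = (K'⊕opad) ∥ inner = 4a 5c 5c 5c ∥ 01 3f.
Outer hash (tag): sum = 74+92+92+92+1+63 = 414 → 01 9e.

019e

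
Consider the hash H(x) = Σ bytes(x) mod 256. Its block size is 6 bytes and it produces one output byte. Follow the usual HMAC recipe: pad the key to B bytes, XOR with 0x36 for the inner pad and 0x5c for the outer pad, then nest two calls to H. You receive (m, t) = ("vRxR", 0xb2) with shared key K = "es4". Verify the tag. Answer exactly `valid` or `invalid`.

valid

Key "es4" = 65 73 34 is 3 bytes ≤ B = 6; zero-pad to 6 bytes: K' = 65 73 34 00 00 00.
K' ⊕ ipad = 53 45 02 36 36 36; K' ⊕ opad = 39 2f 68 5c 5c 5c.
Inner hash: sum = 83+69+2+54+54+54+118+82+120+82 = 718; mod 256 = 206 → ce.
Outer hash (recomputed tag): sum = 57+47+104+92+92+92+206 = 690; mod 256 = 178 → b2.
Recomputed tag = b2; claimed = b2 → match.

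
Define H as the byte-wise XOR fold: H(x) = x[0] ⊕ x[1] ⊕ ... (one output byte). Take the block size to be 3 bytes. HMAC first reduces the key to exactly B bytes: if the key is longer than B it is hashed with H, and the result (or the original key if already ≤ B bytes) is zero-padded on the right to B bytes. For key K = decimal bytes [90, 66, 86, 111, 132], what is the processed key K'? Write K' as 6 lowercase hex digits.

|K| = 5 > B = 3, so first hash the key.
H(K): XOR 5a⊕42⊕56⊕6f⊕84 = a5.
Zero-pad H(K) = a5 to 3 bytes: K' = a5 00 00.

a50000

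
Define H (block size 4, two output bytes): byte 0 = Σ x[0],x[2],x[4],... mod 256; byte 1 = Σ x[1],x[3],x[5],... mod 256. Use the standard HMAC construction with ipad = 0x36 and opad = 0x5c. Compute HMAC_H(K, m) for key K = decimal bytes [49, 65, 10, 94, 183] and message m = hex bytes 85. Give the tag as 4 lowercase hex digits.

Key decimal bytes [49, 65, 10, 94, 183] = 31 41 0a 5e b7 is 5 bytes > B = 4, so hash it first: H(key) = f2 9f, then zero-pad to 4 bytes: K' = f2 9f 00 00.
K' ⊕ ipad = c4 a9 36 36.  K' ⊕ opad = ae c3 5c 5c.
Inner input = (K'⊕ipad) ∥ m = c4 a9 36 36 ∥ 85.
Inner hash: even-index sum = 383 mod 256 = 127; odd-index sum = 223 mod 256 = 223 → 7f df.
Outer input = (K'⊕opad) ∥ inner = ae c3 5c 5c ∥ 7f df.
Outer hash (tag): even-index sum = 393 mod 256 = 137; odd-index sum = 510 mod 256 = 254 → 89 fe.

89fe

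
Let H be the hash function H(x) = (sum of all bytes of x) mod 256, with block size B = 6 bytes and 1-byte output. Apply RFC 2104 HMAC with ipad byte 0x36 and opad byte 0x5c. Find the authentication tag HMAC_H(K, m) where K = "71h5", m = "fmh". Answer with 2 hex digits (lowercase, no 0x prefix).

3d

Key "71h5" = 37 31 68 35 is 4 bytes ≤ B = 6; zero-pad to 6 bytes: K' = 37 31 68 35 00 00.
K' ⊕ ipad = 01 07 5e 03 36 36.  K' ⊕ opad = 6b 6d 34 69 5c 5c.
Inner input = (K'⊕ipad) ∥ m = 01 07 5e 03 36 36 ∥ 66 6d 68.
Inner hash: sum = 1+7+94+3+54+54+102+109+104 = 528; mod 256 = 16 → 10.
Outer input = (K'⊕opad) ∥ inner = 6b 6d 34 69 5c 5c ∥ 10.
Outer hash (tag): sum = 107+109+52+105+92+92+16 = 573; mod 256 = 61 → 3d.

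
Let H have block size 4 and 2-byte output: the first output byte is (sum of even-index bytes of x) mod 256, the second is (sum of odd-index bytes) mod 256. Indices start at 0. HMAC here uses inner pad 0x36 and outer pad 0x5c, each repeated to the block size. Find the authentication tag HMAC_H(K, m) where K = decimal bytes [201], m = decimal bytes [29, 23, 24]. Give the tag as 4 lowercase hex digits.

5b3b

Key decimal bytes [201] = c9 is 1 byte ≤ B = 4; zero-pad to 4 bytes: K' = c9 00 00 00.
K' ⊕ ipad = ff 36 36 36.  K' ⊕ opad = 95 5c 5c 5c.
Inner input = (K'⊕ipad) ∥ m = ff 36 36 36 ∥ 1d 17 18.
Inner hash: even-index sum = 362 mod 256 = 106; odd-index sum = 131 mod 256 = 131 → 6a 83.
Outer input = (K'⊕opad) ∥ inner = 95 5c 5c 5c ∥ 6a 83.
Outer hash (tag): even-index sum = 347 mod 256 = 91; odd-index sum = 315 mod 256 = 59 → 5b 3b.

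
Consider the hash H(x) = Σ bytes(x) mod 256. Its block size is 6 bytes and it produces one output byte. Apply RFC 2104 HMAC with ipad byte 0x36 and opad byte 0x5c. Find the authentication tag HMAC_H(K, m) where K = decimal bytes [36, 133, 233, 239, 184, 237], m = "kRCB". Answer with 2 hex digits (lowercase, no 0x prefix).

76

Key decimal bytes [36, 133, 233, 239, 184, 237] = 24 85 e9 ef b8 ed is exactly B = 6 bytes: K' = 24 85 e9 ef b8 ed.
K' ⊕ ipad = 12 b3 df d9 8e db.  K' ⊕ opad = 78 d9 b5 b3 e4 b1.
Inner input = (K'⊕ipad) ∥ m = 12 b3 df d9 8e db ∥ 6b 52 43 42.
Inner hash: sum = 18+179+223+217+142+219+107+82+67+66 = 1320; mod 256 = 40 → 28.
Outer input = (K'⊕opad) ∥ inner = 78 d9 b5 b3 e4 b1 ∥ 28.
Outer hash (tag): sum = 120+217+181+179+228+177+40 = 1142; mod 256 = 118 → 76.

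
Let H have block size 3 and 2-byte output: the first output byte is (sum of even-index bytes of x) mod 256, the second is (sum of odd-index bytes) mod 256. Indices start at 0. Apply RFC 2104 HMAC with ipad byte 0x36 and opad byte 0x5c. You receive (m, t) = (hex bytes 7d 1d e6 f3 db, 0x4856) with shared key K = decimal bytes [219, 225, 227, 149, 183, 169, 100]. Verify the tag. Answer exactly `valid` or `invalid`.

Key decimal bytes [219, 225, 227, 149, 183, 169, 100] = db e1 e3 95 b7 a9 64 is 7 bytes > B = 3, so hash it first: H(key) = d9 1f, then zero-pad to 3 bytes: K' = d9 1f 00.
K' ⊕ ipad = ef 29 36; K' ⊕ opad = 85 43 5c.
Inner hash: even-index sum = 565 mod 256 = 53; odd-index sum = 615 mod 256 = 103 → 35 67.
Outer hash (recomputed tag): even-index sum = 328 mod 256 = 72; odd-index sum = 120 mod 256 = 120 → 48 78.
Recomputed tag = 4878; claimed = 4856 → mismatch.

invalid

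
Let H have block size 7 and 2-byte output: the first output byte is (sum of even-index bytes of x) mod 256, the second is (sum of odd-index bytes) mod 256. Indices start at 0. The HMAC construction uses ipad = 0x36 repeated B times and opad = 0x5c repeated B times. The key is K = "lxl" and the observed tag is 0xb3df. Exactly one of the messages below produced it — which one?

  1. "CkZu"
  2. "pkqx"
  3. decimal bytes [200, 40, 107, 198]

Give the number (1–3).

Key "lxl" = 6c 78 6c is 3 bytes ≤ B = 7; zero-pad to 7 bytes: K' = 6c 78 6c 00 00 00 00.
K' ⊕ ipad = 5a 4e 5a 36 36 36 36; K' ⊕ opad = 30 24 30 5c 5c 5c 5c.
m1: inner = H(5a 4e 5a 36 36 36 36 43 6b 5a 75) = 00 57; tag = H(30 24 30 5c 5c 5c 5c 00 57) = 6fdc
m2: inner = H(5a 4e 5a 36 36 36 36 70 6b 71 78) = 03 9b; tag = H(30 24 30 5c 5c 5c 5c 03 9b) = b3df ← matches
m3: inner = H(5a 4e 5a 36 36 36 36 c8 28 6b c6) = 0e ed; tag = H(30 24 30 5c 5c 5c 5c 0e ed) = 05ea

2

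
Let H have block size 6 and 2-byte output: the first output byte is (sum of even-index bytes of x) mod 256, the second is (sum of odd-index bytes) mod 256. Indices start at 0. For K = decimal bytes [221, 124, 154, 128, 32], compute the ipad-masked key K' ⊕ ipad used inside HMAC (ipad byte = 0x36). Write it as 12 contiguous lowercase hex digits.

Key decimal bytes [221, 124, 154, 128, 32] = dd 7c 9a 80 20 is 5 bytes ≤ B = 6; zero-pad to 6 bytes: K' = dd 7c 9a 80 20 00.
XOR each byte with 0x36: dd⊕36=eb, 7c⊕36=4a, 9a⊕36=ac, 80⊕36=b6, 20⊕36=16, 00⊕36=36.

eb4aacb61636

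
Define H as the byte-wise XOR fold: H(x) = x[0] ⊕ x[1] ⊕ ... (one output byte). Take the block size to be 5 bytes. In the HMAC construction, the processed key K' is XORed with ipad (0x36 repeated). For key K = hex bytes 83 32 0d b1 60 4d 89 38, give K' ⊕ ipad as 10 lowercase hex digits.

Key hex bytes 83 32 0d b1 60 4d 89 38 is 8 bytes > B = 5, so hash it first: H(key) = 91, then zero-pad to 5 bytes: K' = 91 00 00 00 00.
XOR each byte with 0x36: 91⊕36=a7, 00⊕36=36, 00⊕36=36, 00⊕36=36, 00⊕36=36.

a736363636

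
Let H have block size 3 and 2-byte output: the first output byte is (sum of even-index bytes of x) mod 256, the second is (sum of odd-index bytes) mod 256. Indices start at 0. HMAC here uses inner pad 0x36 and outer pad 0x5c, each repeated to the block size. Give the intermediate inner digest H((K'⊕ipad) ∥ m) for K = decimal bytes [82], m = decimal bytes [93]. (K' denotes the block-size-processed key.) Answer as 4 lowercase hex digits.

Key decimal bytes [82] = 52 is 1 byte ≤ B = 3; zero-pad to 3 bytes: K' = 52 00 00.
K' ⊕ ipad = 64 36 36.
Inner input = 64 36 36 ∥ 5d.
Inner hash: even-index sum = 154 mod 256 = 154; odd-index sum = 147 mod 256 = 147 → 9a 93.

9a93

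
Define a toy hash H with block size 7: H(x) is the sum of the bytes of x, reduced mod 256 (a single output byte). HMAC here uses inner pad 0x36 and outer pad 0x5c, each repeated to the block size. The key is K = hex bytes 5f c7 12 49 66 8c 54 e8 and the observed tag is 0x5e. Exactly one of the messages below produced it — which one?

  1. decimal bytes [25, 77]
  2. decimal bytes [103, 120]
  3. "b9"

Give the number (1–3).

Key hex bytes 5f c7 12 49 66 8c 54 e8 is 8 bytes > B = 7, so hash it first: H(key) = af, then zero-pad to 7 bytes: K' = af 00 00 00 00 00 00.
K' ⊕ ipad = 99 36 36 36 36 36 36; K' ⊕ opad = f3 5c 5c 5c 5c 5c 5c.
m1: inner = H(99 36 36 36 36 36 36 19 4d) = 43; tag = H(f3 5c 5c 5c 5c 5c 5c 43) = 5e ← matches
m2: inner = H(99 36 36 36 36 36 36 67 78) = bc; tag = H(f3 5c 5c 5c 5c 5c 5c bc) = d7
m3: inner = H(99 36 36 36 36 36 36 62 39) = 78; tag = H(f3 5c 5c 5c 5c 5c 5c 78) = 93

1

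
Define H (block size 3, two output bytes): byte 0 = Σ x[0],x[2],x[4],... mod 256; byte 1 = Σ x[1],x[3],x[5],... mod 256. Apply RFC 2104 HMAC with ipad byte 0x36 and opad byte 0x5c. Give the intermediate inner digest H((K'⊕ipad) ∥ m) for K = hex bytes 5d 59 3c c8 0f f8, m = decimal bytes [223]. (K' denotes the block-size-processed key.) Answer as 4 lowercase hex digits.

Key hex bytes 5d 59 3c c8 0f f8 is 6 bytes > B = 3, so hash it first: H(key) = a8 19, then zero-pad to 3 bytes: K' = a8 19 00.
K' ⊕ ipad = 9e 2f 36.
Inner input = 9e 2f 36 ∥ df.
Inner hash: even-index sum = 212 mod 256 = 212; odd-index sum = 270 mod 256 = 14 → d4 0e.

d40e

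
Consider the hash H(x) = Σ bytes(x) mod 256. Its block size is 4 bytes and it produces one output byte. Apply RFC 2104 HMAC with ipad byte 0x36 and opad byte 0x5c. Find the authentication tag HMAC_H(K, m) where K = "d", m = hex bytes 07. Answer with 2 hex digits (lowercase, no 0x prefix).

47

Key "d" = 64 is 1 byte ≤ B = 4; zero-pad to 4 bytes: K' = 64 00 00 00.
K' ⊕ ipad = 52 36 36 36.  K' ⊕ opad = 38 5c 5c 5c.
Inner input = (K'⊕ipad) ∥ m = 52 36 36 36 ∥ 07.
Inner hash: sum = 82+54+54+54+7 = 251 → fb.
Outer input = (K'⊕opad) ∥ inner = 38 5c 5c 5c ∥ fb.
Outer hash (tag): sum = 56+92+92+92+251 = 583; mod 256 = 71 → 47.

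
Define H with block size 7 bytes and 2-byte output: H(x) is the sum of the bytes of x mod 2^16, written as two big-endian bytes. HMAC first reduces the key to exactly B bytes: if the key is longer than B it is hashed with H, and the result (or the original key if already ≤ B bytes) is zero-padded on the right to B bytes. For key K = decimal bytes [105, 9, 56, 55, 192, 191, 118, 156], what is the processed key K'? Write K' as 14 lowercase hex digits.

03720000000000

|K| = 8 > B = 7, so first hash the key.
H(K): sum = 105+9+56+55+192+191+118+156 = 882 → 03 72.
Zero-pad H(K) = 03 72 to 7 bytes: K' = 03 72 00 00 00 00 00.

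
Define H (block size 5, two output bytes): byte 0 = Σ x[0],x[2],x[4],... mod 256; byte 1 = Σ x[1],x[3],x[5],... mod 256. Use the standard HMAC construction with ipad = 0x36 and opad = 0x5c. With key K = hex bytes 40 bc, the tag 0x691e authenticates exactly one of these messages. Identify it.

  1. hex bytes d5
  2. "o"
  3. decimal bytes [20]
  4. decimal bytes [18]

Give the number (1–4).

1

Key hex bytes 40 bc is 2 bytes ≤ B = 5; zero-pad to 5 bytes: K' = 40 bc 00 00 00.
K' ⊕ ipad = 76 8a 36 36 36; K' ⊕ opad = 1c e0 5c 5c 5c.
m1: inner = H(76 8a 36 36 36 d5) = e2 95; tag = H(1c e0 5c 5c 5c e2 95) = 691e ← matches
m2: inner = H(76 8a 36 36 36 6f) = e2 2f; tag = H(1c e0 5c 5c 5c e2 2f) = 031e
m3: inner = H(76 8a 36 36 36 14) = e2 d4; tag = H(1c e0 5c 5c 5c e2 d4) = a81e
m4: inner = H(76 8a 36 36 36 12) = e2 d2; tag = H(1c e0 5c 5c 5c e2 d2) = a61e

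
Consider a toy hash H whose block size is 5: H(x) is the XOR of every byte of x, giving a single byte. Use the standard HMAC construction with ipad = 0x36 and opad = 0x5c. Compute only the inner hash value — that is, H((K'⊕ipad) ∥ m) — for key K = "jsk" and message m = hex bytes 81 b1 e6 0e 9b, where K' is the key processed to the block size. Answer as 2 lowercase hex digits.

Key "jsk" = 6a 73 6b is 3 bytes ≤ B = 5; zero-pad to 5 bytes: K' = 6a 73 6b 00 00.
K' ⊕ ipad = 5c 45 5d 36 36.
Inner input = 5c 45 5d 36 36 ∥ 81 b1 e6 0e 9b.
Inner hash: XOR 5c⊕45⊕5d⊕36⊕36⊕81⊕b1⊕e6⊕0e⊕9b = 07.

07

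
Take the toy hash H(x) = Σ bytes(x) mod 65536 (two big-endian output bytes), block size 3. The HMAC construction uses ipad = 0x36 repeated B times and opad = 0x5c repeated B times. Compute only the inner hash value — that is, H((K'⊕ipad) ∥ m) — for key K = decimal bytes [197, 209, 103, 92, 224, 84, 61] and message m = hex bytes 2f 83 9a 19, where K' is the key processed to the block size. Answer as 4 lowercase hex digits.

02cc

Key decimal bytes [197, 209, 103, 92, 224, 84, 61] = c5 d1 67 5c e0 54 3d is 7 bytes > B = 3, so hash it first: H(key) = 03 ca, then zero-pad to 3 bytes: K' = 03 ca 00.
K' ⊕ ipad = 35 fc 36.
Inner input = 35 fc 36 ∥ 2f 83 9a 19.
Inner hash: sum = 53+252+54+47+131+154+25 = 716 → 02 cc.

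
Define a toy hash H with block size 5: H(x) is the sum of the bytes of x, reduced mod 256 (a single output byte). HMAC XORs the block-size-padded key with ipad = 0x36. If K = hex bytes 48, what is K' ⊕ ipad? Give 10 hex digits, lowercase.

Key hex bytes 48 is 1 byte ≤ B = 5; zero-pad to 5 bytes: K' = 48 00 00 00 00.
XOR each byte with 0x36: 48⊕36=7e, 00⊕36=36, 00⊕36=36, 00⊕36=36, 00⊕36=36.

7e36363636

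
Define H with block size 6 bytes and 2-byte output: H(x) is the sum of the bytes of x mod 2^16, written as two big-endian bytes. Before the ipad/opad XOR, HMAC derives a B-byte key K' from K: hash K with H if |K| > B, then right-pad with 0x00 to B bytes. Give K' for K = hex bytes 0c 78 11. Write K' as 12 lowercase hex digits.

0c7811000000

Key hex bytes 0c 78 11 is 3 bytes ≤ B = 6; zero-pad to 6 bytes: K' = 0c 78 11 00 00 00.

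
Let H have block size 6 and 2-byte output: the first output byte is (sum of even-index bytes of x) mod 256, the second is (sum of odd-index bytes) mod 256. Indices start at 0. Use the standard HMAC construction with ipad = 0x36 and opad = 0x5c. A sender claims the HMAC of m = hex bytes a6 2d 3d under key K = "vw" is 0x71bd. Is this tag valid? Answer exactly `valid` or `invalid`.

Key "vw" = 76 77 is 2 bytes ≤ B = 6; zero-pad to 6 bytes: K' = 76 77 00 00 00 00.
K' ⊕ ipad = 40 41 36 36 36 36; K' ⊕ opad = 2a 2b 5c 5c 5c 5c.
Inner hash: even-index sum = 399 mod 256 = 143; odd-index sum = 218 mod 256 = 218 → 8f da.
Outer hash (recomputed tag): even-index sum = 369 mod 256 = 113; odd-index sum = 445 mod 256 = 189 → 71 bd.
Recomputed tag = 71bd; claimed = 71bd → match.

valid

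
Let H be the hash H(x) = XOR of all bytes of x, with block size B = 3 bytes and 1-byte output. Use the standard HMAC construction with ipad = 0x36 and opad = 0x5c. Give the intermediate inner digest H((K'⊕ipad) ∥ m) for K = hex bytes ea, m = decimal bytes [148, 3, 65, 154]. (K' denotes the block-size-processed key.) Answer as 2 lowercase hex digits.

90

Key hex bytes ea is 1 byte ≤ B = 3; zero-pad to 3 bytes: K' = ea 00 00.
K' ⊕ ipad = dc 36 36.
Inner input = dc 36 36 ∥ 94 03 41 9a.
Inner hash: XOR dc⊕36⊕36⊕94⊕03⊕41⊕9a = 90.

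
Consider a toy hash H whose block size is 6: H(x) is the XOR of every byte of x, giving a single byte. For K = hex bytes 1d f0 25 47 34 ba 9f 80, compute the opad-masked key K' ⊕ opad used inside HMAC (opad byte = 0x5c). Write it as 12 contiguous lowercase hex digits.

425c5c5c5c5c

Key hex bytes 1d f0 25 47 34 ba 9f 80 is 8 bytes > B = 6, so hash it first: H(key) = 1e, then zero-pad to 6 bytes: K' = 1e 00 00 00 00 00.
XOR each byte with 0x5c: 1e⊕5c=42, 00⊕5c=5c, 00⊕5c=5c, 00⊕5c=5c, 00⊕5c=5c, 00⊕5c=5c.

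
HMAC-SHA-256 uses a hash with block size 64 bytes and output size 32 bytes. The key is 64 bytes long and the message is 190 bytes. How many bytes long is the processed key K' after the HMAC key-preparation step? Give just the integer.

Key is 64 ≤ 64 bytes, zero-padded: |K'| = 64.

64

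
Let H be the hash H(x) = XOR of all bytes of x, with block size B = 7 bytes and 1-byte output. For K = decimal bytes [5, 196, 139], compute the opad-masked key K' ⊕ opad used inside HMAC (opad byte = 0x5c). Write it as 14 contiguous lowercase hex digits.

Key decimal bytes [5, 196, 139] = 05 c4 8b is 3 bytes ≤ B = 7; zero-pad to 7 bytes: K' = 05 c4 8b 00 00 00 00.
XOR each byte with 0x5c: 05⊕5c=59, c4⊕5c=98, 8b⊕5c=d7, 00⊕5c=5c, 00⊕5c=5c, 00⊕5c=5c, 00⊕5c=5c.

5998d75c5c5c5c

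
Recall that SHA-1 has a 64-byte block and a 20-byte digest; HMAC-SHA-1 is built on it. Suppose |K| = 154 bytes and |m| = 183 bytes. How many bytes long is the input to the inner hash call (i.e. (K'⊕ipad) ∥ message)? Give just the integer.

247

Key is 154 > 64 bytes, so it is hashed to 20 bytes then zero-padded to 64: |K'| = 64.
Inner input = (K'⊕ipad) ∥ m → 64 + 183 = 247 bytes.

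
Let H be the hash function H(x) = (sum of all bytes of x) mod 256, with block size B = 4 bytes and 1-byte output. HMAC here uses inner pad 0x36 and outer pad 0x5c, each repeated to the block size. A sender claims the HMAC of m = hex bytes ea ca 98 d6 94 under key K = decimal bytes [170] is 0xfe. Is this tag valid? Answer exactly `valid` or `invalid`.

valid

Key decimal bytes [170] = aa is 1 byte ≤ B = 4; zero-pad to 4 bytes: K' = aa 00 00 00.
K' ⊕ ipad = 9c 36 36 36; K' ⊕ opad = f6 5c 5c 5c.
Inner hash: sum = 156+54+54+54+234+202+152+214+148 = 1268; mod 256 = 244 → f4.
Outer hash (recomputed tag): sum = 246+92+92+92+244 = 766; mod 256 = 254 → fe.
Recomputed tag = fe; claimed = fe → match.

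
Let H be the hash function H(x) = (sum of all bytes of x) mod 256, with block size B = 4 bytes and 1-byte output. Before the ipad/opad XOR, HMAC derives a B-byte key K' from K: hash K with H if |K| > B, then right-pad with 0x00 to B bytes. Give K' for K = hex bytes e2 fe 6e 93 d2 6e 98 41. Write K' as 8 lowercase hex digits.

|K| = 8 > B = 4, so first hash the key.
H(K): sum = 226+254+110+147+210+110+152+65 = 1274; mod 256 = 250 → fa.
Zero-pad H(K) = fa to 4 bytes: K' = fa 00 00 00.

fa000000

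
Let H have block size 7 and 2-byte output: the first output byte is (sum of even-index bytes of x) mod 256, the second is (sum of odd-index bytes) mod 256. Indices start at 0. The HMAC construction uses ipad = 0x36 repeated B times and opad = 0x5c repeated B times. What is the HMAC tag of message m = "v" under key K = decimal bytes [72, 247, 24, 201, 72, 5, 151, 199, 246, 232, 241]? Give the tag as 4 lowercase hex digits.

b292

Key decimal bytes [72, 247, 24, 201, 72, 5, 151, 199, 246, 232, 241] = 48 f7 18 c9 48 05 97 c7 f6 e8 f1 is 11 bytes > B = 7, so hash it first: H(key) = 26 74, then zero-pad to 7 bytes: K' = 26 74 00 00 00 00 00.
K' ⊕ ipad = 10 42 36 36 36 36 36.  K' ⊕ opad = 7a 28 5c 5c 5c 5c 5c.
Inner input = (K'⊕ipad) ∥ m = 10 42 36 36 36 36 36 ∥ 76.
Inner hash: even-index sum = 178 mod 256 = 178; odd-index sum = 292 mod 256 = 36 → b2 24.
Outer input = (K'⊕opad) ∥ inner = 7a 28 5c 5c 5c 5c 5c ∥ b2 24.
Outer hash (tag): even-index sum = 434 mod 256 = 178; odd-index sum = 402 mod 256 = 146 → b2 92.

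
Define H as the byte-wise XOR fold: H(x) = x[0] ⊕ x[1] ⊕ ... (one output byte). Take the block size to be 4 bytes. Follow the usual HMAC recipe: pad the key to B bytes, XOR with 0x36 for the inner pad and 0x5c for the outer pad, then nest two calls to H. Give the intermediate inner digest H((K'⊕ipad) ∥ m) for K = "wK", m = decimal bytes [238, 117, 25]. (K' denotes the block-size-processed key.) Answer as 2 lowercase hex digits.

be

Key "wK" = 77 4b is 2 bytes ≤ B = 4; zero-pad to 4 bytes: K' = 77 4b 00 00.
K' ⊕ ipad = 41 7d 36 36.
Inner input = 41 7d 36 36 ∥ ee 75 19.
Inner hash: XOR 41⊕7d⊕36⊕36⊕ee⊕75⊕19 = be.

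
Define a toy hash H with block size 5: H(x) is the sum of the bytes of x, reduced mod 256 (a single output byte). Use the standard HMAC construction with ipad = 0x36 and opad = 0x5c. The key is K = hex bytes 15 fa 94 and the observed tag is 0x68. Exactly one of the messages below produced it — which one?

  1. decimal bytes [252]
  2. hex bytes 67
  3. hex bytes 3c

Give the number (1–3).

1

Key hex bytes 15 fa 94 is 3 bytes ≤ B = 5; zero-pad to 5 bytes: K' = 15 fa 94 00 00.
K' ⊕ ipad = 23 cc a2 36 36; K' ⊕ opad = 49 a6 c8 5c 5c.
m1: inner = H(23 cc a2 36 36 fc) = f9; tag = H(49 a6 c8 5c 5c f9) = 68 ← matches
m2: inner = H(23 cc a2 36 36 67) = 64; tag = H(49 a6 c8 5c 5c 64) = d3
m3: inner = H(23 cc a2 36 36 3c) = 39; tag = H(49 a6 c8 5c 5c 39) = a8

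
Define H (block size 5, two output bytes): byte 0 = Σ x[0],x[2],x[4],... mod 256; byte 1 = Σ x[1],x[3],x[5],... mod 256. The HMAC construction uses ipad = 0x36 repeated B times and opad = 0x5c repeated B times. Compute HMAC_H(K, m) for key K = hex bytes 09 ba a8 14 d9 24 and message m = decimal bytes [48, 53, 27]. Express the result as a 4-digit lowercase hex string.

Key hex bytes 09 ba a8 14 d9 24 is 6 bytes > B = 5, so hash it first: H(key) = 8a f2, then zero-pad to 5 bytes: K' = 8a f2 00 00 00.
K' ⊕ ipad = bc c4 36 36 36.  K' ⊕ opad = d6 ae 5c 5c 5c.
Inner input = (K'⊕ipad) ∥ m = bc c4 36 36 36 ∥ 30 35 1b.
Inner hash: even-index sum = 349 mod 256 = 93; odd-index sum = 325 mod 256 = 69 → 5d 45.
Outer input = (K'⊕opad) ∥ inner = d6 ae 5c 5c 5c ∥ 5d 45.
Outer hash (tag): even-index sum = 467 mod 256 = 211; odd-index sum = 359 mod 256 = 103 → d3 67.

d367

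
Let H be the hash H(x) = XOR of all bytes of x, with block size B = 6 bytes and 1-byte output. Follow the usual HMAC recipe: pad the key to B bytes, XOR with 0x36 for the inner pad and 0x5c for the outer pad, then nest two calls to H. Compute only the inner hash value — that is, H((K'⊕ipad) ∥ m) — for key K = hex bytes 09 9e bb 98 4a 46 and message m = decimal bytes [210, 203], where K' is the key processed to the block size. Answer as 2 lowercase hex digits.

Key hex bytes 09 9e bb 98 4a 46 is exactly B = 6 bytes: K' = 09 9e bb 98 4a 46.
K' ⊕ ipad = 3f a8 8d ae 7c 70.
Inner input = 3f a8 8d ae 7c 70 ∥ d2 cb.
Inner hash: XOR 3f⊕a8⊕8d⊕ae⊕7c⊕70⊕d2⊕cb = a1.

a1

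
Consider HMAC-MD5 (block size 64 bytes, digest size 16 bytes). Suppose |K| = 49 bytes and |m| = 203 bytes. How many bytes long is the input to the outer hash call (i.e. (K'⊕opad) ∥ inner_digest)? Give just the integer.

80

Key is 49 ≤ 64 bytes, zero-padded: |K'| = 64.
Outer input = (K'⊕opad) ∥ H(inner) → 64 + 16 = 80 bytes.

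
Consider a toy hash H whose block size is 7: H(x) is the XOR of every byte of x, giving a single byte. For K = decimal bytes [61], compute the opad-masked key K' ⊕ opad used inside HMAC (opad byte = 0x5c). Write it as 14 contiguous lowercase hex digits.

615c5c5c5c5c5c

Key decimal bytes [61] = 3d is 1 byte ≤ B = 7; zero-pad to 7 bytes: K' = 3d 00 00 00 00 00 00.
XOR each byte with 0x5c: 3d⊕5c=61, 00⊕5c=5c, 00⊕5c=5c, 00⊕5c=5c, 00⊕5c=5c, 00⊕5c=5c, 00⊕5c=5c.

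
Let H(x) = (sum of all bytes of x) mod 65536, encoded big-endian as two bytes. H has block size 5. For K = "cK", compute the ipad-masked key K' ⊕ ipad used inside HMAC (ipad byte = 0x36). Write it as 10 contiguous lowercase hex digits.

Key "cK" = 63 4b is 2 bytes ≤ B = 5; zero-pad to 5 bytes: K' = 63 4b 00 00 00.
XOR each byte with 0x36: 63⊕36=55, 4b⊕36=7d, 00⊕36=36, 00⊕36=36, 00⊕36=36.

557d363636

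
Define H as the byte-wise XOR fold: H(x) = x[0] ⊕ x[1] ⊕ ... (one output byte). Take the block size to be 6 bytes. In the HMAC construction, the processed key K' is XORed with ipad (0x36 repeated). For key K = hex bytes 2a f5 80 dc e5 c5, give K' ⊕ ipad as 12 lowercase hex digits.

Key hex bytes 2a f5 80 dc e5 c5 is exactly B = 6 bytes: K' = 2a f5 80 dc e5 c5.
XOR each byte with 0x36: 2a⊕36=1c, f5⊕36=c3, 80⊕36=b6, dc⊕36=ea, e5⊕36=d3, c5⊕36=f3.

1cc3b6ead3f3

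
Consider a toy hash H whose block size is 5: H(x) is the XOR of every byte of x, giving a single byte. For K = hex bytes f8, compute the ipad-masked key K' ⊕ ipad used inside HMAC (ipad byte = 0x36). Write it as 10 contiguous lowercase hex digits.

Key hex bytes f8 is 1 byte ≤ B = 5; zero-pad to 5 bytes: K' = f8 00 00 00 00.
XOR each byte with 0x36: f8⊕36=ce, 00⊕36=36, 00⊕36=36, 00⊕36=36, 00⊕36=36.

ce36363636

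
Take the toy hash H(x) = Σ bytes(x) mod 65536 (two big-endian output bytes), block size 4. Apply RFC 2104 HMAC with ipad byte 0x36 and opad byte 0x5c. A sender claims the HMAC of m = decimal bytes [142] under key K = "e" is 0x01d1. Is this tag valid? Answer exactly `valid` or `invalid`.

Key "e" = 65 is 1 byte ≤ B = 4; zero-pad to 4 bytes: K' = 65 00 00 00.
K' ⊕ ipad = 53 36 36 36; K' ⊕ opad = 39 5c 5c 5c.
Inner hash: sum = 83+54+54+54+142 = 387 → 01 83.
Outer hash (recomputed tag): sum = 57+92+92+92+1+131 = 465 → 01 d1.
Recomputed tag = 01d1; claimed = 01d1 → match.

valid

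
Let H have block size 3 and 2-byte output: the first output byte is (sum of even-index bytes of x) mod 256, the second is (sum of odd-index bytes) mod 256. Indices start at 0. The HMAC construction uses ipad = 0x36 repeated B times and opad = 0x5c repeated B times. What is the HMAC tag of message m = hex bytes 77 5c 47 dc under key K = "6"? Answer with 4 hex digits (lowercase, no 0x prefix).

Key "6" = 36 is 1 byte ≤ B = 3; zero-pad to 3 bytes: K' = 36 00 00.
K' ⊕ ipad = 00 36 36.  K' ⊕ opad = 6a 5c 5c.
Inner input = (K'⊕ipad) ∥ m = 00 36 36 ∥ 77 5c 47 dc.
Inner hash: even-index sum = 366 mod 256 = 110; odd-index sum = 244 mod 256 = 244 → 6e f4.
Outer input = (K'⊕opad) ∥ inner = 6a 5c 5c ∥ 6e f4.
Outer hash (tag): even-index sum = 442 mod 256 = 186; odd-index sum = 202 mod 256 = 202 → ba ca.

baca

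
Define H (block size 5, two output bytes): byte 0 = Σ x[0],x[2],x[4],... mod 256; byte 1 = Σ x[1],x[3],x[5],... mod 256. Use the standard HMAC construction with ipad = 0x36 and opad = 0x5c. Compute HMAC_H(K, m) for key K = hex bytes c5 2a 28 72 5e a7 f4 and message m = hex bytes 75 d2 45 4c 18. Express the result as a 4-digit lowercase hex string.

Key hex bytes c5 2a 28 72 5e a7 f4 is 7 bytes > B = 5, so hash it first: H(key) = 3f 43, then zero-pad to 5 bytes: K' = 3f 43 00 00 00.
K' ⊕ ipad = 09 75 36 36 36.  K' ⊕ opad = 63 1f 5c 5c 5c.
Inner input = (K'⊕ipad) ∥ m = 09 75 36 36 36 ∥ 75 d2 45 4c 18.
Inner hash: even-index sum = 403 mod 256 = 147; odd-index sum = 381 mod 256 = 125 → 93 7d.
Outer input = (K'⊕opad) ∥ inner = 63 1f 5c 5c 5c ∥ 93 7d.
Outer hash (tag): even-index sum = 408 mod 256 = 152; odd-index sum = 270 mod 256 = 14 → 98 0e.

980e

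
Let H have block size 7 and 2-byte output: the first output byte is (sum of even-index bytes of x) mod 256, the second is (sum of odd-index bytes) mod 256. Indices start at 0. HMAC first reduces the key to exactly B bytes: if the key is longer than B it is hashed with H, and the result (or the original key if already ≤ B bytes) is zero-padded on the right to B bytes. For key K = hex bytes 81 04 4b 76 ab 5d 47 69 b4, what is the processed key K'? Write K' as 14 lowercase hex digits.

72400000000000

|K| = 9 > B = 7, so first hash the key.
H(K): even-index sum = 626 mod 256 = 114; odd-index sum = 320 mod 256 = 64 → 72 40.
Zero-pad H(K) = 72 40 to 7 bytes: K' = 72 40 00 00 00 00 00.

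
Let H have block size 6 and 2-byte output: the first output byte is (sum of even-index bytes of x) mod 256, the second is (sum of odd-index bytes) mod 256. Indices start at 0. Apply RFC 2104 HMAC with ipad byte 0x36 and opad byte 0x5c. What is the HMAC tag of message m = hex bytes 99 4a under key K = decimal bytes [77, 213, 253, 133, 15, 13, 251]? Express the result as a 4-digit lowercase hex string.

27fa

Key decimal bytes [77, 213, 253, 133, 15, 13, 251] = 4d d5 fd 85 0f 0d fb is 7 bytes > B = 6, so hash it first: H(key) = 54 67, then zero-pad to 6 bytes: K' = 54 67 00 00 00 00.
K' ⊕ ipad = 62 51 36 36 36 36.  K' ⊕ opad = 08 3b 5c 5c 5c 5c.
Inner input = (K'⊕ipad) ∥ m = 62 51 36 36 36 36 ∥ 99 4a.
Inner hash: even-index sum = 359 mod 256 = 103; odd-index sum = 263 mod 256 = 7 → 67 07.
Outer input = (K'⊕opad) ∥ inner = 08 3b 5c 5c 5c 5c ∥ 67 07.
Outer hash (tag): even-index sum = 295 mod 256 = 39; odd-index sum = 250 mod 256 = 250 → 27 fa.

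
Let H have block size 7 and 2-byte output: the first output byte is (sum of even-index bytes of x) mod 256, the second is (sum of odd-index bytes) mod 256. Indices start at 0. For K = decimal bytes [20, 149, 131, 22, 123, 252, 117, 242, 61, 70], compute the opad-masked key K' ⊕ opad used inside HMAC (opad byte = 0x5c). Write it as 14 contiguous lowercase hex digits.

Key decimal bytes [20, 149, 131, 22, 123, 252, 117, 242, 61, 70] = 14 95 83 16 7b fc 75 f2 3d 46 is 10 bytes > B = 7, so hash it first: H(key) = c4 df, then zero-pad to 7 bytes: K' = c4 df 00 00 00 00 00.
XOR each byte with 0x5c: c4⊕5c=98, df⊕5c=83, 00⊕5c=5c, 00⊕5c=5c, 00⊕5c=5c, 00⊕5c=5c, 00⊕5c=5c.

98835c5c5c5c5c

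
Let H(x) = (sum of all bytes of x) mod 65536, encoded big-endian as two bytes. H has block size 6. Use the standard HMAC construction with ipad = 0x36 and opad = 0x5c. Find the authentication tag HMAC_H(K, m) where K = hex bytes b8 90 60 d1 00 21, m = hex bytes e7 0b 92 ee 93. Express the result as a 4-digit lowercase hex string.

Key hex bytes b8 90 60 d1 00 21 is exactly B = 6 bytes: K' = b8 90 60 d1 00 21.
K' ⊕ ipad = 8e a6 56 e7 36 17.  K' ⊕ opad = e4 cc 3c 8d 5c 7d.
Inner input = (K'⊕ipad) ∥ m = 8e a6 56 e7 36 17 ∥ e7 0b 92 ee 93.
Inner hash: sum = 142+166+86+231+54+23+231+11+146+238+147 = 1475 → 05 c3.
Outer input = (K'⊕opad) ∥ inner = e4 cc 3c 8d 5c 7d ∥ 05 c3.
Outer hash (tag): sum = 228+204+60+141+92+125+5+195 = 1050 → 04 1a.

041a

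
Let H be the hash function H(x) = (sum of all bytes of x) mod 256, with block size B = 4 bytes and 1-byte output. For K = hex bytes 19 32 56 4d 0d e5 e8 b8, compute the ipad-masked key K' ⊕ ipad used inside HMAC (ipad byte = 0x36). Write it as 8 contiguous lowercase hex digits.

Key hex bytes 19 32 56 4d 0d e5 e8 b8 is 8 bytes > B = 4, so hash it first: H(key) = 80, then zero-pad to 4 bytes: K' = 80 00 00 00.
XOR each byte with 0x36: 80⊕36=b6, 00⊕36=36, 00⊕36=36, 00⊕36=36.

b6363636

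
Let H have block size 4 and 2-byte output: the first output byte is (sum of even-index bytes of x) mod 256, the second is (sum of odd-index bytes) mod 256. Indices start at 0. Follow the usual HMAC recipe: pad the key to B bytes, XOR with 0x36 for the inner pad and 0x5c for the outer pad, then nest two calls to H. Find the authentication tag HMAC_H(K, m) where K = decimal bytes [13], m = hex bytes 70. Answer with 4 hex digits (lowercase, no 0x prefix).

8e24

Key decimal bytes [13] = 0d is 1 byte ≤ B = 4; zero-pad to 4 bytes: K' = 0d 00 00 00.
K' ⊕ ipad = 3b 36 36 36.  K' ⊕ opad = 51 5c 5c 5c.
Inner input = (K'⊕ipad) ∥ m = 3b 36 36 36 ∥ 70.
Inner hash: even-index sum = 225 mod 256 = 225; odd-index sum = 108 mod 256 = 108 → e1 6c.
Outer input = (K'⊕opad) ∥ inner = 51 5c 5c 5c ∥ e1 6c.
Outer hash (tag): even-index sum = 398 mod 256 = 142; odd-index sum = 292 mod 256 = 36 → 8e 24.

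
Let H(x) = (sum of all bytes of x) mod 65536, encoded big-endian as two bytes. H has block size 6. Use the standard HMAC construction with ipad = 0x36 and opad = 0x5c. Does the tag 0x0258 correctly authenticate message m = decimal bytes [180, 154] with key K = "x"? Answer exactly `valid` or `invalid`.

invalid

Key "x" = 78 is 1 byte ≤ B = 6; zero-pad to 6 bytes: K' = 78 00 00 00 00 00.
K' ⊕ ipad = 4e 36 36 36 36 36; K' ⊕ opad = 24 5c 5c 5c 5c 5c.
Inner hash: sum = 78+54+54+54+54+54+180+154 = 682 → 02 aa.
Outer hash (recomputed tag): sum = 36+92+92+92+92+92+2+170 = 668 → 02 9c.
Recomputed tag = 029c; claimed = 0258 → mismatch.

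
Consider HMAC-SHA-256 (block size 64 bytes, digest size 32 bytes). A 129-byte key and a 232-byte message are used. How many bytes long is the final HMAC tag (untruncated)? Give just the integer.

32

The tag is one SHA-256 digest: 32 bytes.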